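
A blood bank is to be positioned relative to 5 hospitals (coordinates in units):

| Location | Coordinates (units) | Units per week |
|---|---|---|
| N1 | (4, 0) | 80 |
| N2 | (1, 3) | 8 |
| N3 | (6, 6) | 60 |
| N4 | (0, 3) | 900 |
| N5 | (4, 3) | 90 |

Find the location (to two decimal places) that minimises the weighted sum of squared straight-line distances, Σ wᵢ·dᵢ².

The minimiser of Σwᵢ‖p−pᵢ‖² is the weighted centroid p* = (Σwᵢpᵢ)/(Σwᵢ).
Σwᵢ = 1138.
Σwᵢxᵢ = 80·4 + 8·1 + 60·6 + 900·0 + 90·4 = 1048.
Σwᵢyᵢ = 80·0 + 8·3 + 60·6 + 900·3 + 90·3 = 3354.
x* = 1048/1138 = 0.92, y* = 3354/1138 = 2.95.

(0.92, 2.95)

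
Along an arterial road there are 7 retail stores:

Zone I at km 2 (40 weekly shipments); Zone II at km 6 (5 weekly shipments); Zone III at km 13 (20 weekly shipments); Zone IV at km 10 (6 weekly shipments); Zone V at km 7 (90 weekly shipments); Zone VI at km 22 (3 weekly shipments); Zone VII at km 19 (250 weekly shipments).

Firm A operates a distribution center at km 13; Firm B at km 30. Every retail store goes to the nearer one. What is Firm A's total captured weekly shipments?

411

The indifferent point is the midpoint (13+30)/2 = 21.5; retail stores left of it (closer to Firm A at 13) go to Firm A, those right go to Firm B.
  Zone I at 2 (w=40) → Firm A
  Zone II at 6 (w=5) → Firm A
  Zone V at 7 (w=90) → Firm A
  Zone IV at 10 (w=6) → Firm A
  Zone III at 13 (w=20) → Firm A
  Zone VII at 19 (w=250) → Firm A
  Zone VI at 22 (w=3) → Firm B
Firm A captures 411; Firm B captures 3.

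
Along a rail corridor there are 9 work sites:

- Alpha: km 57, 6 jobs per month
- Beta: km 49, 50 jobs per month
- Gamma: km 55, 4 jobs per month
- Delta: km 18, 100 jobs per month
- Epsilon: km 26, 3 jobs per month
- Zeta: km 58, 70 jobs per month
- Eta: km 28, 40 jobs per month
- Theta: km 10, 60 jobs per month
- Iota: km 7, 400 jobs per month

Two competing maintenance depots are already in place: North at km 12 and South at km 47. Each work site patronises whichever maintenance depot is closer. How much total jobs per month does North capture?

603

The indifferent point is the midpoint (12+47)/2 = 29.5; work sites left of it (closer to North at 12) go to North, those right go to South.
  Iota at 7 (w=400) → North
  Theta at 10 (w=60) → North
  Delta at 18 (w=100) → North
  Epsilon at 26 (w=3) → North
  Eta at 28 (w=40) → North
  Beta at 49 (w=50) → South
  Gamma at 55 (w=4) → South
  Alpha at 57 (w=6) → South
  Zeta at 58 (w=70) → South
North captures 603; South captures 130.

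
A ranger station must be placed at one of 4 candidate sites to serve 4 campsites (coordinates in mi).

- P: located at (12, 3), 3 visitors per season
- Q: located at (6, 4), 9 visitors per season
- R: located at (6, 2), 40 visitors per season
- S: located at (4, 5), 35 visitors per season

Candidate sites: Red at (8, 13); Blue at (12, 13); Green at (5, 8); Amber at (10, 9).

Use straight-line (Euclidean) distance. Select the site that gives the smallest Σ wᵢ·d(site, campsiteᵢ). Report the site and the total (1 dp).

Green, total 416.9 mi

Total weighted distance at each candidate:
  Red (8, 13): total = 875.6
  Blue (12, 13): total = 1024.5
  Green (5, 8): total = 416.9
  Amber (10, 9): total = 651.5
Minimum is at Green with total 416.9 mi.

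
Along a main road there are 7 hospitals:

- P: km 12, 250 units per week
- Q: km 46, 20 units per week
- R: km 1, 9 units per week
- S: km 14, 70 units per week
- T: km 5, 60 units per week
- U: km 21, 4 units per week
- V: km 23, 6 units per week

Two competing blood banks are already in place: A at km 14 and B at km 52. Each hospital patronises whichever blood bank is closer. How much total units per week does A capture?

399

The indifferent point is the midpoint (14+52)/2 = 33; hospitals left of it (closer to A at 14) go to A, those right go to B.
  R at 1 (w=9) → A
  T at 5 (w=60) → A
  P at 12 (w=250) → A
  S at 14 (w=70) → A
  U at 21 (w=4) → A
  V at 23 (w=6) → A
  Q at 46 (w=20) → B
A captures 399; B captures 20.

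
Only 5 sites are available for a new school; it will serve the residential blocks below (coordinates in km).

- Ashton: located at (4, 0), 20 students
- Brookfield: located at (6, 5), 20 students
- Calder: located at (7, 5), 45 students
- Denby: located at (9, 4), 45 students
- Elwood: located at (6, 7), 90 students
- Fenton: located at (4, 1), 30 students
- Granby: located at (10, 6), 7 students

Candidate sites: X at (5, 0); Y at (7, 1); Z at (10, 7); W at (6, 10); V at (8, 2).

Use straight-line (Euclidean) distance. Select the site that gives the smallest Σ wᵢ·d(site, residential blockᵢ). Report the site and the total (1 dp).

V, total 1044.1 km

Total weighted distance at each candidate:
  X (5, 0): total = 1352.4
  Y (7, 1): total = 1166.2
  Z (10, 7): total = 1199.9
  W (6, 10): total = 1421.5
  V (8, 2): total = 1044.1
Minimum is at V with total 1044.1 km.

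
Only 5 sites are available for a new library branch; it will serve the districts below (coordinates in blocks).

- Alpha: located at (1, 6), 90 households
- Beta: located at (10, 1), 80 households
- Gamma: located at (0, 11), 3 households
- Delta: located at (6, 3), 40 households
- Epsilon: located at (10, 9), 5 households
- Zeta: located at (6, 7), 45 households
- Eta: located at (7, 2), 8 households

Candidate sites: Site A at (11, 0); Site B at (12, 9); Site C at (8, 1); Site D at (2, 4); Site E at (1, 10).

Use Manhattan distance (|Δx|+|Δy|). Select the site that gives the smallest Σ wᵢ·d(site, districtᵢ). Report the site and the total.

Total weighted distance at each candidate:
  Site A (11, 0): total = 2624
  Site B (12, 9): total = 3048
  Site C (8, 1): total = 1880
  Site D (2, 4): total = 1813
  Site E (1, 10): total = 2808
Minimum is at Site D with total 1813 blocks.

Site D, total 1813 blocks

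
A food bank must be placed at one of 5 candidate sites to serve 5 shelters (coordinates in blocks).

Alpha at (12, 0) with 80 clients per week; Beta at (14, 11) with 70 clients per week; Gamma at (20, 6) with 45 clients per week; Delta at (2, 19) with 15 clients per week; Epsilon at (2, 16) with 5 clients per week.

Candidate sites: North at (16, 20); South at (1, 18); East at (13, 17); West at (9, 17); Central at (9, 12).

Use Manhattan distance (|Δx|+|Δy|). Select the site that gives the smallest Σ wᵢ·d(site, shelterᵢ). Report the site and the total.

Central, total 2650 blocks

Total weighted distance at each candidate:
  North (16, 20): total = 3815
  South (1, 18): total = 5160
  East (13, 17): total = 2995
  West (9, 17): total = 3535
  Central (9, 12): total = 2650
Minimum is at Central with total 2650 blocks.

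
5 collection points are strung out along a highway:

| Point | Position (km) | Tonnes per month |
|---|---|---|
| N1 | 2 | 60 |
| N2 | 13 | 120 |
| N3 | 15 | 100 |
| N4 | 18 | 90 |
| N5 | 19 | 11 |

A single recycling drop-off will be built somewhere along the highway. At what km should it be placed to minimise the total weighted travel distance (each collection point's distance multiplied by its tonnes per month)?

x = 15

For a sum of weighted absolute distances on a line, the optimum is the weighted median (not the mean). Total weight W = 381; half-weight = 190.5.
Sort by position and accumulate weight:
  km 2 (N1, w=60) → cum 60
  km 13 (N2, w=120) → cum 180
  km 15 (N3, w=100) → cum 280  ≥ 190.5 → median here
  km 18 (N4, w=90) → cum 370
  km 19 (N5, w=11) → cum 381
Optimal location: km 15.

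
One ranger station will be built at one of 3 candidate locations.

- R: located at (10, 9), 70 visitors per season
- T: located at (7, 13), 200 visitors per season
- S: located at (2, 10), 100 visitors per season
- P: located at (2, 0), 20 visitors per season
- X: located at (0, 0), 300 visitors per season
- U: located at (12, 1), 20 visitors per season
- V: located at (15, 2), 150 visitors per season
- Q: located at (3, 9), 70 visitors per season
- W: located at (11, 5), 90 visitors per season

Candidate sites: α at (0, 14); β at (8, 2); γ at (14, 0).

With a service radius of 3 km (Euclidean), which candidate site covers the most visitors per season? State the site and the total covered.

γ, covering 170

Coverage radius r = 3 km; a point is covered iff (Δx)²+(Δy)² ≤ 3² = 9.
  α (0, 14): covers {none} → 0
  β (8, 2): covers {none} → 0
  γ (14, 0): covers {U, V} → 170
Maximum coverage at γ: 170 visitors per season.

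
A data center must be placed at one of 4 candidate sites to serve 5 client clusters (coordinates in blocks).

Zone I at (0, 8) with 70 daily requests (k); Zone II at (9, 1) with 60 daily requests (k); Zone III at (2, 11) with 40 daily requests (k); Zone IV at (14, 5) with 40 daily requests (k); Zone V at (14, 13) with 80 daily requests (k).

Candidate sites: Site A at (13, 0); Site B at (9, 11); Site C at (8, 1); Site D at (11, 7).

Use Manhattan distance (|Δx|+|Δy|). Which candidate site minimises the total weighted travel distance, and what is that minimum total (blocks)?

Site B, total 2720 blocks

Total weighted distance at each candidate:
  Site A (13, 0): total = 4010
  Site B (9, 11): total = 2720
  Site C (8, 1): total = 3590
  Site D (11, 7): total = 2760
Minimum is at Site B with total 2720 blocks.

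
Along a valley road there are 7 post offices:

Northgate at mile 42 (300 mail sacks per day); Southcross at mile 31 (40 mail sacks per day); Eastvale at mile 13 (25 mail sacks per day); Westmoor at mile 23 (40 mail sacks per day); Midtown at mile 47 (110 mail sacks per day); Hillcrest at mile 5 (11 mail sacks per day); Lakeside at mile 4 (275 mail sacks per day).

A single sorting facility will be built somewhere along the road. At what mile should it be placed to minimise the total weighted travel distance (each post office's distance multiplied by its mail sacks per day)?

For a sum of weighted absolute distances on a line, the optimum is the weighted median (not the mean). Total weight W = 801; half-weight = 400.5.
Sort by position and accumulate weight:
  mile 4 (Lakeside, w=275) → cum 275
  mile 5 (Hillcrest, w=11) → cum 286
  mile 13 (Eastvale, w=25) → cum 311
  mile 23 (Westmoor, w=40) → cum 351
  mile 31 (Southcross, w=40) → cum 391
  mile 42 (Northgate, w=300) → cum 691  ≥ 400.5 → median here
  mile 47 (Midtown, w=110) → cum 801
Optimal location: mile 42.

x = 42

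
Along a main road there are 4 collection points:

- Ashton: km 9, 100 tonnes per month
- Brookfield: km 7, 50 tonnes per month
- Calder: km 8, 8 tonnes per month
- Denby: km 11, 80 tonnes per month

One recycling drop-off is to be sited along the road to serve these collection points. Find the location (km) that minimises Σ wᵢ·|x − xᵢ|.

x = 9

For a sum of weighted absolute distances on a line, the optimum is the weighted median (not the mean). Total weight W = 238; half-weight = 119.
Sort by position and accumulate weight:
  km 7 (Brookfield, w=50) → cum 50
  km 8 (Calder, w=8) → cum 58
  km 9 (Ashton, w=100) → cum 158  ≥ 119 → median here
  km 11 (Denby, w=80) → cum 238
Optimal location: km 9.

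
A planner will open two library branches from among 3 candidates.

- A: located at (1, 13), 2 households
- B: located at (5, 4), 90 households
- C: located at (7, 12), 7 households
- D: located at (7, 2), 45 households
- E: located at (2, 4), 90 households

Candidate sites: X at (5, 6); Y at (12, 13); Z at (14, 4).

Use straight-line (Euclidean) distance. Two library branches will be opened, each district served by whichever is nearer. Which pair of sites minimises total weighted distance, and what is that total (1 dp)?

{X, Y}, total 757.6

Evaluate every pair (each demand assigned to the nearer of the two):
  {X, Y}: total = 757.6
  {X, Z}: total = 766.1
  {Y, Z}: total = 2275.3
Best pair: {X, Y} with total 757.6.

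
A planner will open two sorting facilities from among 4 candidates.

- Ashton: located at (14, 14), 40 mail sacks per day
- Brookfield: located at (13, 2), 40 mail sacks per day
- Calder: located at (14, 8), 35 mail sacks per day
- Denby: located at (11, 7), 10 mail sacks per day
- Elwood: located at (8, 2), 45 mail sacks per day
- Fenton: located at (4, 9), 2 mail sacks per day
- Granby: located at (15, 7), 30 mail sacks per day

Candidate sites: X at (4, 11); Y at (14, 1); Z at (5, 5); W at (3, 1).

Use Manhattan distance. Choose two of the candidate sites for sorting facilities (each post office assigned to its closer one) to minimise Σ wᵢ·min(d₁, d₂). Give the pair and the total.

Evaluate every pair (each demand assigned to the nearer of the two):
  {Y, Z}: total = 1415
  {Y, W}: total = 1433
  {X, Y}: total = 1464
  {X, Z}: total = 2094
  {X, W}: total = 2249
  {Z, W}: total = 2300
Best pair: {Y, Z} with total 1415.

{Y, Z}, total 1415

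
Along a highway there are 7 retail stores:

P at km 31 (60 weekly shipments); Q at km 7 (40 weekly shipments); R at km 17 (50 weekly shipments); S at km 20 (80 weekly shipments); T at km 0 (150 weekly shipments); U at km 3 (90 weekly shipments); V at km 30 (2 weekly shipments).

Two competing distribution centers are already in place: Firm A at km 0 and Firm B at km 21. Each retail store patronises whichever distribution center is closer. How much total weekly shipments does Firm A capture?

The indifferent point is the midpoint (0+21)/2 = 10.5; retail stores left of it (closer to Firm A at 0) go to Firm A, those right go to Firm B.
  T at 0 (w=150) → Firm A
  U at 3 (w=90) → Firm A
  Q at 7 (w=40) → Firm A
  R at 17 (w=50) → Firm B
  S at 20 (w=80) → Firm B
  V at 30 (w=2) → Firm B
  P at 31 (w=60) → Firm B
Firm A captures 280; Firm B captures 192.

280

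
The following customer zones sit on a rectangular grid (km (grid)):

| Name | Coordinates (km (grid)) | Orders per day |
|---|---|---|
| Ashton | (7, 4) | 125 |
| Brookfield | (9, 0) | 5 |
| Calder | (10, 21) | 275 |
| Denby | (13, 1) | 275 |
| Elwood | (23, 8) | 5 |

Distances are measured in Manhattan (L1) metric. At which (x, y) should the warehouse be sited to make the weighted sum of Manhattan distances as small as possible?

(10, 4)

Manhattan distance separates: Σwᵢ(|x−xᵢ|+|y−yᵢ|) = Σwᵢ|x−xᵢ| + Σwᵢ|y−yᵢ|, so x and y are optimised independently as 1-D weighted medians.
Total weight W = 685; half = 342.5.
x-coordinate, sorted with cumulative weight:
  x=7 (Ashton, w=125) cum 125
  x=9 (Brookfield, w=5) cum 130
  x=10 (Calder, w=275) cum 405  ← median
  x=13 (Denby, w=275) cum 680
  x=23 (Elwood, w=5) cum 685
⇒ x* = 10
y-coordinate, sorted with cumulative weight:
  y=0 (Brookfield, w=5) cum 5
  y=1 (Denby, w=275) cum 280
  y=4 (Ashton, w=125) cum 405  ← median
  y=8 (Elwood, w=5) cum 410
  y=21 (Calder, w=275) cum 685
⇒ y* = 4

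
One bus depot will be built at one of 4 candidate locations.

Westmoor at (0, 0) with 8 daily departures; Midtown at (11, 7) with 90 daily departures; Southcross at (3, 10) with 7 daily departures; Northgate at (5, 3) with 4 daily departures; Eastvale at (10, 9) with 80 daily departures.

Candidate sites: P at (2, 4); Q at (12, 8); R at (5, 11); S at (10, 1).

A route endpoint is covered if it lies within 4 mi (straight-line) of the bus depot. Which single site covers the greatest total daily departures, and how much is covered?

Coverage radius r = 4 mi; a point is covered iff (Δx)²+(Δy)² ≤ 4² = 16.
  P (2, 4): covers {Northgate} → 4
  Q (12, 8): covers {Midtown, Eastvale} → 170
  R (5, 11): covers {Southcross} → 7
  S (10, 1): covers {none} → 0
Maximum coverage at Q: 170 daily departures.

Q, covering 170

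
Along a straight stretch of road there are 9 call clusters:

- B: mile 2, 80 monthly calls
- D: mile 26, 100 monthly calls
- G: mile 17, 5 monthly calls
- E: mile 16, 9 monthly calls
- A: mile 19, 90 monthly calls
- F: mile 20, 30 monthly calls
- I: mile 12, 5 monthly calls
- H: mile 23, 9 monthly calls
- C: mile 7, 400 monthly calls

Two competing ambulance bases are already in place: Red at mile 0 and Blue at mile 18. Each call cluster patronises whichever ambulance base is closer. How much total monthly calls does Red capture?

The indifferent point is the midpoint (0+18)/2 = 9; call clusters left of it (closer to Red at 0) go to Red, those right go to Blue.
  B at 2 (w=80) → Red
  C at 7 (w=400) → Red
  I at 12 (w=5) → Blue
  E at 16 (w=9) → Blue
  G at 17 (w=5) → Blue
  A at 19 (w=90) → Blue
  F at 20 (w=30) → Blue
  H at 23 (w=9) → Blue
  D at 26 (w=100) → Blue
Red captures 480; Blue captures 248.

480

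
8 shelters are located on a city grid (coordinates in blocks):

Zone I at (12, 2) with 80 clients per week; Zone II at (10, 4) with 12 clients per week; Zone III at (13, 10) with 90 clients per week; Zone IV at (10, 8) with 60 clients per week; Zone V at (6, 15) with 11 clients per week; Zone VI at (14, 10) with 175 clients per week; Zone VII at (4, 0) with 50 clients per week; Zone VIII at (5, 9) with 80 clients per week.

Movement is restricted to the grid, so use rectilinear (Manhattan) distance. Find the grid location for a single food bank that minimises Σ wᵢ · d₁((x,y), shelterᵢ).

Manhattan distance separates: Σwᵢ(|x−xᵢ|+|y−yᵢ|) = Σwᵢ|x−xᵢ| + Σwᵢ|y−yᵢ|, so x and y are optimised independently as 1-D weighted medians.
Total weight W = 558; half = 279.
x-coordinate, sorted with cumulative weight:
  x=4 (Zone VII, w=50) cum 50
  x=5 (Zone VIII, w=80) cum 130
  x=6 (Zone V, w=11) cum 141
  x=10 (Zone II, w=12) cum 153
  x=10 (Zone IV, w=60) cum 213
  x=12 (Zone I, w=80) cum 293  ← median
  x=13 (Zone III, w=90) cum 383
  x=14 (Zone VI, w=175) cum 558
⇒ x* = 12
y-coordinate, sorted with cumulative weight:
  y=0 (Zone VII, w=50) cum 50
  y=2 (Zone I, w=80) cum 130
  y=4 (Zone II, w=12) cum 142
  y=8 (Zone IV, w=60) cum 202
  y=9 (Zone VIII, w=80) cum 282  ← median
  y=10 (Zone III, w=90) cum 372
  y=10 (Zone VI, w=175) cum 547
  y=15 (Zone V, w=11) cum 558
⇒ y* = 9

(12, 9)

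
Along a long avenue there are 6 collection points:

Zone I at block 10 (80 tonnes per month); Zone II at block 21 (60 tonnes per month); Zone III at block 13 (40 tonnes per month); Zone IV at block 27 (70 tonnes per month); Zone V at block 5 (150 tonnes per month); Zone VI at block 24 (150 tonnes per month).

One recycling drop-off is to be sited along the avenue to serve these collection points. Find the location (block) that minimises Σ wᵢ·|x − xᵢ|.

x = 21

For a sum of weighted absolute distances on a line, the optimum is the weighted median (not the mean). Total weight W = 550; half-weight = 275.
Sort by position and accumulate weight:
  block 5 (Zone V, w=150) → cum 150
  block 10 (Zone I, w=80) → cum 230
  block 13 (Zone III, w=40) → cum 270
  block 21 (Zone II, w=60) → cum 330  ≥ 275 → median here
  block 24 (Zone VI, w=150) → cum 480
  block 27 (Zone IV, w=70) → cum 550
Optimal location: block 21.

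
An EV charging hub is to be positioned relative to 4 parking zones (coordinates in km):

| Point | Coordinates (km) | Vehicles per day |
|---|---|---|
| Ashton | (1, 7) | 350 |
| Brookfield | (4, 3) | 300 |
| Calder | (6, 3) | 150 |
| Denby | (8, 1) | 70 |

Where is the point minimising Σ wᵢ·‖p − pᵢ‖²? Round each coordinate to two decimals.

The minimiser of Σwᵢ‖p−pᵢ‖² is the weighted centroid p* = (Σwᵢpᵢ)/(Σwᵢ).
Σwᵢ = 870.
Σwᵢxᵢ = 350·1 + 300·4 + 150·6 + 70·8 = 3010.
Σwᵢyᵢ = 350·7 + 300·3 + 150·3 + 70·1 = 3870.
x* = 3010/870 = 3.46, y* = 3870/870 = 4.45.

(3.46, 4.45)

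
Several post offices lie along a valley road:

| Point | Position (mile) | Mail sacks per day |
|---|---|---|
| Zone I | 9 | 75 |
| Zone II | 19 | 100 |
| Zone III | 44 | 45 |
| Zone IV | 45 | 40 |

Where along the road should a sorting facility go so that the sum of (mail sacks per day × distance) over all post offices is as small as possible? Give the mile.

For a sum of weighted absolute distances on a line, the optimum is the weighted median (not the mean). Total weight W = 260; half-weight = 130.
Sort by position and accumulate weight:
  mile 9 (Zone I, w=75) → cum 75
  mile 19 (Zone II, w=100) → cum 175  ≥ 130 → median here
  mile 44 (Zone III, w=45) → cum 220
  mile 45 (Zone IV, w=40) → cum 260
Optimal location: mile 19.

x = 19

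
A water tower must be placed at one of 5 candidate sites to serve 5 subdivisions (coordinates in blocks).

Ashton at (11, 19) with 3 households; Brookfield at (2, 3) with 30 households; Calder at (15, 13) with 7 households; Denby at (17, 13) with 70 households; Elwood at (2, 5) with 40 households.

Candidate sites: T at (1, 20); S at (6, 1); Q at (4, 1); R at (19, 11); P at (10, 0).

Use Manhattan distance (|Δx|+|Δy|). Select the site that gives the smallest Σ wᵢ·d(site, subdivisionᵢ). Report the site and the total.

R, total 2040 blocks

Total weighted distance at each candidate:
  T (1, 20): total = 2970
  S (6, 1): total = 2326
  Q (4, 1): total = 2346
  R (19, 11): total = 2040
  P (10, 0): total = 2436
Minimum is at R with total 2040 blocks.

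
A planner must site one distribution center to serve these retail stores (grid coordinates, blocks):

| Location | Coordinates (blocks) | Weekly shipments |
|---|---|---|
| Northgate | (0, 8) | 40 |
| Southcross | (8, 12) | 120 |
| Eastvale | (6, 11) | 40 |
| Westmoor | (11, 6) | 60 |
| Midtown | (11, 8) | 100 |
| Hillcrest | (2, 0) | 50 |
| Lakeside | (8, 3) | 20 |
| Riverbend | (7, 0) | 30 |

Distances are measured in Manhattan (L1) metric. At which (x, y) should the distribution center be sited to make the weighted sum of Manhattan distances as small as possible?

Manhattan distance separates: Σwᵢ(|x−xᵢ|+|y−yᵢ|) = Σwᵢ|x−xᵢ| + Σwᵢ|y−yᵢ|, so x and y are optimised independently as 1-D weighted medians.
Total weight W = 460; half = 230.
x-coordinate, sorted with cumulative weight:
  x=0 (Northgate, w=40) cum 40
  x=2 (Hillcrest, w=50) cum 90
  x=6 (Eastvale, w=40) cum 130
  x=7 (Riverbend, w=30) cum 160
  x=8 (Southcross, w=120) cum 280  ← median
  x=8 (Lakeside, w=20) cum 300
  x=11 (Westmoor, w=60) cum 360
  x=11 (Midtown, w=100) cum 460
⇒ x* = 8
y-coordinate, sorted with cumulative weight:
  y=0 (Hillcrest, w=50) cum 50
  y=0 (Riverbend, w=30) cum 80
  y=3 (Lakeside, w=20) cum 100
  y=6 (Westmoor, w=60) cum 160
  y=8 (Northgate, w=40) cum 200
  y=8 (Midtown, w=100) cum 300  ← median
  y=11 (Eastvale, w=40) cum 340
  y=12 (Southcross, w=120) cum 460
⇒ y* = 8

(8, 8)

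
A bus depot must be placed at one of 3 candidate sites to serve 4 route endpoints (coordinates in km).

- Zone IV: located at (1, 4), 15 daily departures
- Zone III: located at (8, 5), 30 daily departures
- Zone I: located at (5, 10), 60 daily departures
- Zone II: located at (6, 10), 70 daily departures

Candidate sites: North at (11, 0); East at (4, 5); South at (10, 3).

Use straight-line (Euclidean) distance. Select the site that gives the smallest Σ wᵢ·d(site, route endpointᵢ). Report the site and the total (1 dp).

East, total 850.3 km

Total weighted distance at each candidate:
  North (11, 0): total = 1818.8
  East (4, 5): total = 850.3
  South (10, 3): total = 1301.2
Minimum is at East with total 850.3 km.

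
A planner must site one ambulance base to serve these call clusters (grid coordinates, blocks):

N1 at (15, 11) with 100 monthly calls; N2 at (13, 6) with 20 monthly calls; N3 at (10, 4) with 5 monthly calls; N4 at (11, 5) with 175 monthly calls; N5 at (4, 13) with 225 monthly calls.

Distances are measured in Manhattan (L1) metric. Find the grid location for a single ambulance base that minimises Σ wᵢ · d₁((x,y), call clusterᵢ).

Manhattan distance separates: Σwᵢ(|x−xᵢ|+|y−yᵢ|) = Σwᵢ|x−xᵢ| + Σwᵢ|y−yᵢ|, so x and y are optimised independently as 1-D weighted medians.
Total weight W = 525; half = 262.5.
x-coordinate, sorted with cumulative weight:
  x=4 (N5, w=225) cum 225
  x=10 (N3, w=5) cum 230
  x=11 (N4, w=175) cum 405  ← median
  x=13 (N2, w=20) cum 425
  x=15 (N1, w=100) cum 525
⇒ x* = 11
y-coordinate, sorted with cumulative weight:
  y=4 (N3, w=5) cum 5
  y=5 (N4, w=175) cum 180
  y=6 (N2, w=20) cum 200
  y=11 (N1, w=100) cum 300  ← median
  y=13 (N5, w=225) cum 525
⇒ y* = 11

(11, 11)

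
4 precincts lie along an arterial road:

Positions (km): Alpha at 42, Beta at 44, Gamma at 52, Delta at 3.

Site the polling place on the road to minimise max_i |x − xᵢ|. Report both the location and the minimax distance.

location 27.5, max distance 24.5

The 1-center on a line is the midpoint of the two extreme points: leftmost at 3, rightmost at 52.
Optimal location = (3 + 52)/2 = 27.5; maximum distance = (52 − 3)/2 = 24.5.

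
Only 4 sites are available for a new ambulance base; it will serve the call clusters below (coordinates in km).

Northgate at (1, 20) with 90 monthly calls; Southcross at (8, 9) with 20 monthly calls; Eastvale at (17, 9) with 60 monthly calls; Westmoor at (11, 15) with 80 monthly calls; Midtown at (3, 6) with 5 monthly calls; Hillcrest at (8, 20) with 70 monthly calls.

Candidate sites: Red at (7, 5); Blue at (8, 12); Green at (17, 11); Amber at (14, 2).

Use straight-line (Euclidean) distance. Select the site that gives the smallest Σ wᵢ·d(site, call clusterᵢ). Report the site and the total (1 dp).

Total weighted distance at each candidate:
  Red (7, 5): total = 4117.2
  Blue (8, 12): total = 2524.4
  Green (17, 11): total = 3498.7
  Amber (14, 2): total = 5093.7
Minimum is at Blue with total 2524.4 km.

Blue, total 2524.4 km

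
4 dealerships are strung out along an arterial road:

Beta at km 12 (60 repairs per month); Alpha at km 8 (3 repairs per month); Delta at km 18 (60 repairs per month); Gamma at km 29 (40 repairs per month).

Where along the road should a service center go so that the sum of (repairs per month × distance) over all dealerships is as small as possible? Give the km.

For a sum of weighted absolute distances on a line, the optimum is the weighted median (not the mean). Total weight W = 163; half-weight = 81.5.
Sort by position and accumulate weight:
  km 8 (Alpha, w=3) → cum 3
  km 12 (Beta, w=60) → cum 63
  km 18 (Delta, w=60) → cum 123  ≥ 81.5 → median here
  km 29 (Gamma, w=40) → cum 163
Optimal location: km 18.

x = 18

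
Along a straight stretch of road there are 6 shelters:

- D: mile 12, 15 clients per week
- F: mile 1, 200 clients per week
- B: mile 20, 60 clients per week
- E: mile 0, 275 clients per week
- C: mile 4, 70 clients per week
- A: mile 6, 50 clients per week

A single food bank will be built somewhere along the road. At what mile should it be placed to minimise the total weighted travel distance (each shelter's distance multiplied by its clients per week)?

For a sum of weighted absolute distances on a line, the optimum is the weighted median (not the mean). Total weight W = 670; half-weight = 335.
Sort by position and accumulate weight:
  mile 0 (E, w=275) → cum 275
  mile 1 (F, w=200) → cum 475  ≥ 335 → median here
  mile 4 (C, w=70) → cum 545
  mile 6 (A, w=50) → cum 595
  mile 12 (D, w=15) → cum 610
  mile 20 (B, w=60) → cum 670
Optimal location: mile 1.

x = 1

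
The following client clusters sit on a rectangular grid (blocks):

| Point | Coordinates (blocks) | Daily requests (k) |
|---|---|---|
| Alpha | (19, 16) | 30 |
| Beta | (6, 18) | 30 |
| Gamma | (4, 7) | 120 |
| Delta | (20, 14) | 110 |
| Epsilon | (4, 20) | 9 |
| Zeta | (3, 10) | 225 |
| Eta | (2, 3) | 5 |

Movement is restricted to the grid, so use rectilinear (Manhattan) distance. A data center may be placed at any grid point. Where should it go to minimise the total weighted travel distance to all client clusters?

Manhattan distance separates: Σwᵢ(|x−xᵢ|+|y−yᵢ|) = Σwᵢ|x−xᵢ| + Σwᵢ|y−yᵢ|, so x and y are optimised independently as 1-D weighted medians.
Total weight W = 529; half = 264.5.
x-coordinate, sorted with cumulative weight:
  x=2 (Eta, w=5) cum 5
  x=3 (Zeta, w=225) cum 230
  x=4 (Gamma, w=120) cum 350  ← median
  x=4 (Epsilon, w=9) cum 359
  x=6 (Beta, w=30) cum 389
  x=19 (Alpha, w=30) cum 419
  x=20 (Delta, w=110) cum 529
⇒ x* = 4
y-coordinate, sorted with cumulative weight:
  y=3 (Eta, w=5) cum 5
  y=7 (Gamma, w=120) cum 125
  y=10 (Zeta, w=225) cum 350  ← median
  y=14 (Delta, w=110) cum 460
  y=16 (Alpha, w=30) cum 490
  y=18 (Beta, w=30) cum 520
  y=20 (Epsilon, w=9) cum 529
⇒ y* = 10

(4, 10)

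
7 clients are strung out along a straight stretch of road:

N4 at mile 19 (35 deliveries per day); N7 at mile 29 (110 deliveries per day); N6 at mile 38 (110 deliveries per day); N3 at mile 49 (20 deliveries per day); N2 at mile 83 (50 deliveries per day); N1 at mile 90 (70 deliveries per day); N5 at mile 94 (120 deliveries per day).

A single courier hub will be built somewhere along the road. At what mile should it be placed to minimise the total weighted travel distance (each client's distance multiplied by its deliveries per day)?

x = 49

For a sum of weighted absolute distances on a line, the optimum is the weighted median (not the mean). Total weight W = 515; half-weight = 257.5.
Sort by position and accumulate weight:
  mile 19 (N4, w=35) → cum 35
  mile 29 (N7, w=110) → cum 145
  mile 38 (N6, w=110) → cum 255
  mile 49 (N3, w=20) → cum 275  ≥ 257.5 → median here
  mile 83 (N2, w=50) → cum 325
  mile 90 (N1, w=70) → cum 395
  mile 94 (N5, w=120) → cum 515
Optimal location: mile 49.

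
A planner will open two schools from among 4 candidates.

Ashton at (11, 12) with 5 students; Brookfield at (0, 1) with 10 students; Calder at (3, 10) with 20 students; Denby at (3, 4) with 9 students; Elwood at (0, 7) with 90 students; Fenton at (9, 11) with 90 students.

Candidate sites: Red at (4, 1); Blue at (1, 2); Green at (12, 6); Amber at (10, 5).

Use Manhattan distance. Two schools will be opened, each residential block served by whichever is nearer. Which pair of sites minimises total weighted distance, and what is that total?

Evaluate every pair (each demand assigned to the nearer of the two):
  {Blue, Amber}: total = 1466
  {Blue, Green}: total = 1551
  {Red, Amber}: total = 1846
  {Red, Green}: total = 1931
  {Green, Amber}: total = 2197
  {Red, Blue}: total = 2236
Best pair: {Blue, Amber} with total 1466.

{Blue, Amber}, total 1466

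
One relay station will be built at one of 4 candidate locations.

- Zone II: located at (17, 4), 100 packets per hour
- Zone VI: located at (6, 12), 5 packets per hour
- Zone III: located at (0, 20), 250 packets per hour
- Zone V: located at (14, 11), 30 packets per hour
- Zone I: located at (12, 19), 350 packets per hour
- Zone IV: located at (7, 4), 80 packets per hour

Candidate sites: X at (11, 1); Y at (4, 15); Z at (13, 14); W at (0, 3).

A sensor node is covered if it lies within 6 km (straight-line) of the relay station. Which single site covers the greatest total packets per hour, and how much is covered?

Z, covering 380

Coverage radius r = 6 km; a point is covered iff (Δx)²+(Δy)² ≤ 6² = 36.
  X (11, 1): covers {Zone IV} → 80
  Y (4, 15): covers {Zone VI} → 5
  Z (13, 14): covers {Zone V, Zone I} → 380
  W (0, 3): covers {none} → 0
Maximum coverage at Z: 380 packets per hour.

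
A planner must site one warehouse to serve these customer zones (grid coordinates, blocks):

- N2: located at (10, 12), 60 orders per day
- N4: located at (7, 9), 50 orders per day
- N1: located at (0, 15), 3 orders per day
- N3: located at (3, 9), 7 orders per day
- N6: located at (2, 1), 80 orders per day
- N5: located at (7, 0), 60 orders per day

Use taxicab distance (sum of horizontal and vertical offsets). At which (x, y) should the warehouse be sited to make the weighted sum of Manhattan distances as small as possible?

Manhattan distance separates: Σwᵢ(|x−xᵢ|+|y−yᵢ|) = Σwᵢ|x−xᵢ| + Σwᵢ|y−yᵢ|, so x and y are optimised independently as 1-D weighted medians.
Total weight W = 260; half = 130.
x-coordinate, sorted with cumulative weight:
  x=0 (N1, w=3) cum 3
  x=2 (N6, w=80) cum 83
  x=3 (N3, w=7) cum 90
  x=7 (N4, w=50) cum 140  ← median
  x=7 (N5, w=60) cum 200
  x=10 (N2, w=60) cum 260
⇒ x* = 7
y-coordinate, sorted with cumulative weight:
  y=0 (N5, w=60) cum 60
  y=1 (N6, w=80) cum 140  ← median
  y=9 (N4, w=50) cum 190
  y=9 (N3, w=7) cum 197
  y=12 (N2, w=60) cum 257
  y=15 (N1, w=3) cum 260
⇒ y* = 1

(7, 1)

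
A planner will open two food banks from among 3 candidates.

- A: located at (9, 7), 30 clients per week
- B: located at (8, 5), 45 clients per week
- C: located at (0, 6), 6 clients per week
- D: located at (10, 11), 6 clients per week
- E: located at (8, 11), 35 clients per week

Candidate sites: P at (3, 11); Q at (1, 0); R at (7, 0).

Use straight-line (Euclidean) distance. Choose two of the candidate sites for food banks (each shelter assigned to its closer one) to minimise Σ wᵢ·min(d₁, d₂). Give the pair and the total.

{P, R}, total 697.8

Evaluate every pair (each demand assigned to the nearer of the two):
  {P, R}: total = 697.8
  {P, Q}: total = 819.8
  {Q, R}: total = 939.4
Best pair: {P, R} with total 697.8.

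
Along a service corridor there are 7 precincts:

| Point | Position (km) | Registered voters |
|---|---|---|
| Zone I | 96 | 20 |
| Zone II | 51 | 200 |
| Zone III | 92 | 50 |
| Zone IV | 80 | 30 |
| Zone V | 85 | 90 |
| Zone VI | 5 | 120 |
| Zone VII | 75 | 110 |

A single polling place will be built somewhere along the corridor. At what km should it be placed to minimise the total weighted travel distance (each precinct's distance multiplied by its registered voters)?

x = 51

For a sum of weighted absolute distances on a line, the optimum is the weighted median (not the mean). Total weight W = 620; half-weight = 310.
Sort by position and accumulate weight:
  km 5 (Zone VI, w=120) → cum 120
  km 51 (Zone II, w=200) → cum 320  ≥ 310 → median here
  km 75 (Zone VII, w=110) → cum 430
  km 80 (Zone IV, w=30) → cum 460
  km 85 (Zone V, w=90) → cum 550
  km 92 (Zone III, w=50) → cum 600
  km 96 (Zone I, w=20) → cum 620
Optimal location: km 51.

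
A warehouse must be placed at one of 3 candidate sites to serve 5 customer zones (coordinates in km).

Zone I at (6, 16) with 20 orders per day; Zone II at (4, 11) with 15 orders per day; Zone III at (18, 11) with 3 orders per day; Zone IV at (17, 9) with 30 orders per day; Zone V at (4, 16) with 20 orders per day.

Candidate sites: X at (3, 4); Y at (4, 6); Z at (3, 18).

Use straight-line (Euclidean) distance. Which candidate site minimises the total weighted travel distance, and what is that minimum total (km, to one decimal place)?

Z, total 771.9 km

Total weighted distance at each candidate:
  X (3, 4): total = 1089.9
  Y (4, 6): total = 923.8
  Z (3, 18): total = 771.9
Minimum is at Z with total 771.9 km.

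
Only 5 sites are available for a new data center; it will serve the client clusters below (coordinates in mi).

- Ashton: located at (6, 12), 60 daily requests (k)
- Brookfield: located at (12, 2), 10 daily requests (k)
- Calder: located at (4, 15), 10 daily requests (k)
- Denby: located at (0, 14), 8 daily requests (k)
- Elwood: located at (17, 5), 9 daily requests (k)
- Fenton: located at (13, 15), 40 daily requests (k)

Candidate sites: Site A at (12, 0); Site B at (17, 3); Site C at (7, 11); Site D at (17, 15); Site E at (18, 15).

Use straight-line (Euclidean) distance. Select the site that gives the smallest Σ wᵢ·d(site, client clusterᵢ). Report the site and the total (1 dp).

Total weighted distance at each candidate:
  Site A (12, 0): total = 1807.5
  Site B (17, 3): total = 1766.6
  Site C (7, 11): total = 692.1
  Site D (17, 15): total = 1339.6
  Site E (18, 15): total = 1460.0
Minimum is at Site C with total 692.1 mi.

Site C, total 692.1 mi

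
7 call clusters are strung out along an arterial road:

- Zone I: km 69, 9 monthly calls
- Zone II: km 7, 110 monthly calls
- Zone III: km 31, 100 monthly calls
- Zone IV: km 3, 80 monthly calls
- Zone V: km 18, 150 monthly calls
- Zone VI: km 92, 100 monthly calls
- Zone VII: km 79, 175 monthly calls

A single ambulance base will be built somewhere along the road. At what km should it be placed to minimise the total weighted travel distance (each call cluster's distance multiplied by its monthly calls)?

x = 31

For a sum of weighted absolute distances on a line, the optimum is the weighted median (not the mean). Total weight W = 724; half-weight = 362.
Sort by position and accumulate weight:
  km 3 (Zone IV, w=80) → cum 80
  km 7 (Zone II, w=110) → cum 190
  km 18 (Zone V, w=150) → cum 340
  km 31 (Zone III, w=100) → cum 440  ≥ 362 → median here
  km 69 (Zone I, w=9) → cum 449
  km 79 (Zone VII, w=175) → cum 624
  km 92 (Zone VI, w=100) → cum 724
Optimal location: km 31.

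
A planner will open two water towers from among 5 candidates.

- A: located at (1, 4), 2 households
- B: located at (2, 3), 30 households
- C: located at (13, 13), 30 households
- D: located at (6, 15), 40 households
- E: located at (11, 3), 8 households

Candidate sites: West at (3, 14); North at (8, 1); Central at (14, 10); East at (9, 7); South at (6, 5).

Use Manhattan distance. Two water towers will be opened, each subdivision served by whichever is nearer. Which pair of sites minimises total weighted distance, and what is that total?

Evaluate every pair (each demand assigned to the nearer of the two):
  {West, South}: total = 738
  {West, Central}: total = 744
  {Central, South}: total = 768
  {West, North}: total = 790
  {West, East}: total = 860
  {North, Central}: total = 940
  {East, South}: total = 940
  {Central, East}: total = 960
  {North, East}: total = 1040
  {North, South}: total = 1082
Best pair: {West, South} with total 738.

{West, South}, total 738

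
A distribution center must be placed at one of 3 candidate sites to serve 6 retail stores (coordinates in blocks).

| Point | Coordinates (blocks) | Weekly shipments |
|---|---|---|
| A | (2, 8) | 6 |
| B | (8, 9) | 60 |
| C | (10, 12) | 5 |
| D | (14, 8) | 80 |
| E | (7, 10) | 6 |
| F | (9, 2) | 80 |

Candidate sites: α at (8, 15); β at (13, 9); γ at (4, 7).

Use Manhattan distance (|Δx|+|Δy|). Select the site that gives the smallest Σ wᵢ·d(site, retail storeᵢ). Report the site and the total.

β, total 1484 blocks

Total weighted distance at each candidate:
  α (8, 15): total = 2659
  β (13, 9): total = 1484
  γ (4, 7): total = 2149
Minimum is at β with total 1484 blocks.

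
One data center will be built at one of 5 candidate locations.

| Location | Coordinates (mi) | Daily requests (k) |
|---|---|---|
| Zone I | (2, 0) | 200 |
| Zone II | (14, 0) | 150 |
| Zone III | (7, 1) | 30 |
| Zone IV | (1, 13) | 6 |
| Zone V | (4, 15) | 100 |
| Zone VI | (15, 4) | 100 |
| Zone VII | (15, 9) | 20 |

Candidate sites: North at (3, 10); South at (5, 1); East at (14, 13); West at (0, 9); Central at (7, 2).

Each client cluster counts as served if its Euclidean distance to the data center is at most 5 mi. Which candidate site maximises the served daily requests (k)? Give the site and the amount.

South, covering 230

Coverage radius r = 5 mi; a point is covered iff (Δx)²+(Δy)² ≤ 5² = 25.
  North (3, 10): covers {Zone IV} → 6
  South (5, 1): covers {Zone I, Zone III} → 230
  East (14, 13): covers {Zone VII} → 20
  West (0, 9): covers {Zone IV} → 6
  Central (7, 2): covers {Zone III} → 30
Maximum coverage at South: 230 daily requests (k).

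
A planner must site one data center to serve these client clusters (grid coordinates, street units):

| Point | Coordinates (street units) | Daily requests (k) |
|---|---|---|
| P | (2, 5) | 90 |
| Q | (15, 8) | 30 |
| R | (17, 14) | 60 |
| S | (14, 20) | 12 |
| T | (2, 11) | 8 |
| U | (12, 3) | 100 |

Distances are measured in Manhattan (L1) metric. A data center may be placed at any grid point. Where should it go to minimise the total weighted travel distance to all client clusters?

Manhattan distance separates: Σwᵢ(|x−xᵢ|+|y−yᵢ|) = Σwᵢ|x−xᵢ| + Σwᵢ|y−yᵢ|, so x and y are optimised independently as 1-D weighted medians.
Total weight W = 300; half = 150.
x-coordinate, sorted with cumulative weight:
  x=2 (P, w=90) cum 90
  x=2 (T, w=8) cum 98
  x=12 (U, w=100) cum 198  ← median
  x=14 (S, w=12) cum 210
  x=15 (Q, w=30) cum 240
  x=17 (R, w=60) cum 300
⇒ x* = 12
y-coordinate, sorted with cumulative weight:
  y=3 (U, w=100) cum 100
  y=5 (P, w=90) cum 190  ← median
  y=8 (Q, w=30) cum 220
  y=11 (T, w=8) cum 228
  y=14 (R, w=60) cum 288
  y=20 (S, w=12) cum 300
⇒ y* = 5

(12, 5)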